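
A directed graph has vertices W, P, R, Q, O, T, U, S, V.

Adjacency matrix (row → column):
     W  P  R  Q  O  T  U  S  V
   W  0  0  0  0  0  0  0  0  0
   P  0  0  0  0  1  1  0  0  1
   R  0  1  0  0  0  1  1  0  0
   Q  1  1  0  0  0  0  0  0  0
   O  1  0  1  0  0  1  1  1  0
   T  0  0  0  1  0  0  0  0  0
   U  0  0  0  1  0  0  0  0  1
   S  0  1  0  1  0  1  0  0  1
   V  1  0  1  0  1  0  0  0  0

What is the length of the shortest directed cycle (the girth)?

For each vertex v, BFS finds the shortest path from v back to v.
The shortest such closed walk is O → R → P → O, length 3.

3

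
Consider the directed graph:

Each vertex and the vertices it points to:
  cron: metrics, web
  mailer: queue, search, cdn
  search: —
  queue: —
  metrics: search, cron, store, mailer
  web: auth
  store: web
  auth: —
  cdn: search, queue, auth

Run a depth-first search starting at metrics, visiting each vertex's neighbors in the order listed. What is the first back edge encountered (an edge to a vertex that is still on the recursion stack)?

cron->metrics

DFS from metrics (visiting each vertex's neighbors in the order listed); mark gray on enter, black on exit:
metrics gray
  search gray
  search black
  cron gray
    cron→metrics: metrics is gray → back edge
First back edge: cron → metrics.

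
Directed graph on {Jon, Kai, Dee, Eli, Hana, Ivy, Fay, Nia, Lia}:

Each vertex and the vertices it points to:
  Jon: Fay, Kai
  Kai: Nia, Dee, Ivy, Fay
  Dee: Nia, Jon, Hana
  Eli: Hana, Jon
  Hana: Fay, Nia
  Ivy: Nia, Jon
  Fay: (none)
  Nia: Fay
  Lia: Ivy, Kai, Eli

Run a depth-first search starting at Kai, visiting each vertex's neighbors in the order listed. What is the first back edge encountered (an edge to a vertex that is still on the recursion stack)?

Jon->Kai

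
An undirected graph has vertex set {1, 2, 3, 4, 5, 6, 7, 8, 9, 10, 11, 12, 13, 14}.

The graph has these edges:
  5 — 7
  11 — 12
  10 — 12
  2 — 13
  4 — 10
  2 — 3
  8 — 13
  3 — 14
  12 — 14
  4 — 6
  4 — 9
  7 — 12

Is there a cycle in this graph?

No

DFS, tracking each vertex's parent; an edge to a visited non-parent vertex closes a cycle.
Start from 10:
visit 10 (parent –)
  visit 4 (parent 10)
    visit 6 (parent 4)
      6–4: parent, skip
    4–10: parent, skip
    visit 9 (parent 4)
      9–4: parent, skip
  visit 12 (parent 10)
    visit 11 (parent 12)
      11–12: parent, skip
    visit 14 (parent 12)
      14–12: parent, skip
      visit 3 (parent 14)
        visit 2 (parent 3)
          visit 13 (parent 2)
            13–2: parent, skip
            visit 8 (parent 13)
              8–13: parent, skip
          2–3: parent, skip
        3–14: parent, skip
    12–10: parent, skip
    visit 7 (parent 12)
      visit 5 (parent 7)
        5–7: parent, skip
      7–12: parent, skip
visit 1 (parent –)
No non-parent visited neighbor found — the graph is a forest.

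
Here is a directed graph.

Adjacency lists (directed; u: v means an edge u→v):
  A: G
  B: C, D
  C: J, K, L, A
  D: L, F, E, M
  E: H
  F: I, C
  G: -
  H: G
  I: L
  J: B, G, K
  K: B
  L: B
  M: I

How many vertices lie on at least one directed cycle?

9

A vertex is on a directed cycle iff it belongs to a strongly connected component of size ≥ 2 (or has a self-loop).
The vertices on cycles are {B, C, D, F, I, J, K, L, M} — 9 in total.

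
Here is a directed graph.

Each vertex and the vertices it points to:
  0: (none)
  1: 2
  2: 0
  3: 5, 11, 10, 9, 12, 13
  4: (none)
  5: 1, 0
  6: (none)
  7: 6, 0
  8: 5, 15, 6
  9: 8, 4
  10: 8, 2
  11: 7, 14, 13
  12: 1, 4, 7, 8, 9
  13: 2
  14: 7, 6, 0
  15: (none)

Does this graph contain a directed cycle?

DFS with white/gray/black marking, starting from 7:
7 gray
  6 gray
  6 black
  0 gray
  0 black
7 black
1 gray
  2 gray
    2→0: 0 black — skip
  2 black
1 black
3 gray
  5 gray
    5→1: 1 black — skip
    5→0: 0 black — skip
  5 black
  11 gray
    11→7: 7 black — skip
    14 gray
      14→7: 7 black — skip
      14→6: 6 black — skip
      14→0: 0 black — skip
    14 black
    13 gray
      13→2: 2 black — skip
    13 black
  11 black
  10 gray
    8 gray
      8→5: 5 black — skip
      15 gray
      15 black
      8→6: 6 black — skip
    8 black
    10→2: 2 black — skip
  10 black
  9 gray
    9→8: 8 black — skip
    4 gray
    4 black
  9 black
  12 gray
    12→1: 1 black — skip
    12→4: 4 black — skip
    12→7: 7 black — skip
    12→8: 8 black — skip
    12→9: 9 black — skip
  12 black
  3→13: 13 black — skip
3 black
Every edge goes to a white or black vertex — no back edge, so the graph is acyclic.

No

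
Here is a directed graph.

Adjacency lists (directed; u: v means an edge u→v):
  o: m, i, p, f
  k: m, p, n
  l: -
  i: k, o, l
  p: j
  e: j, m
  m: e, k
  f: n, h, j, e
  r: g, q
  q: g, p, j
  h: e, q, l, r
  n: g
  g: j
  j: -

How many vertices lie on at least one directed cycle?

A vertex is on a directed cycle iff it belongs to a strongly connected component of size ≥ 2 (or has a self-loop).
The vertices on cycles are {e, i, k, m, o} — 5 in total.

5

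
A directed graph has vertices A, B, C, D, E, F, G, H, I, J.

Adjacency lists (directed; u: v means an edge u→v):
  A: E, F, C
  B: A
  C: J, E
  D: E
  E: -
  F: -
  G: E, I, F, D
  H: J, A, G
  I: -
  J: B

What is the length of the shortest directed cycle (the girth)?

4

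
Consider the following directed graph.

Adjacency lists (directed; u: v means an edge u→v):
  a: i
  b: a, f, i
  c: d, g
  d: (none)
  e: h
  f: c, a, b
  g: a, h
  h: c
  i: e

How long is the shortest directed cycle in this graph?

2

For each vertex v, BFS finds the shortest path from v back to v.
The shortest such closed walk is f → b → f, length 2.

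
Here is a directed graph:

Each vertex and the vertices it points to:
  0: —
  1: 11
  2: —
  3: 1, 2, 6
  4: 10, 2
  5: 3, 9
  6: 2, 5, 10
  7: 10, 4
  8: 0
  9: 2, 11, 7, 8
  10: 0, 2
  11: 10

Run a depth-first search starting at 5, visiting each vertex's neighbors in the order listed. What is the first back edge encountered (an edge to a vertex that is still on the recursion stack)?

6->5

DFS from 5 (visiting each vertex's neighbors in the order listed); mark gray on enter, black on exit:
5 gray
  3 gray
    1 gray
      11 gray
        10 gray
          0 gray
          0 black
          2 gray
          2 black
        10 black
      11 black
    1 black
    3→2: 2 black — skip
    6 gray
      6→2: 2 black — skip
      6→5: 5 is gray → back edge
First back edge: 6 → 5.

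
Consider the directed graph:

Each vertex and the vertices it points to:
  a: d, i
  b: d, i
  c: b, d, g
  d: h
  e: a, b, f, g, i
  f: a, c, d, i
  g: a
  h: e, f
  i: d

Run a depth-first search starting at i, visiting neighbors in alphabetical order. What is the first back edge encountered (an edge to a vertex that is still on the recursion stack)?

DFS from i (visiting neighbors in alphabetical order); mark gray on enter, black on exit:
i gray
  d gray
    h gray
      e gray
        a gray
          a→d: d is gray → back edge
First back edge: a → d.

a→d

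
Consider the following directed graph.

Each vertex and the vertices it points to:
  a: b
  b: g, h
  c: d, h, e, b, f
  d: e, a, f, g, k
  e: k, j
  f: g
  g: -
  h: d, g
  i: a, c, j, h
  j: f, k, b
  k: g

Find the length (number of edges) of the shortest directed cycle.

4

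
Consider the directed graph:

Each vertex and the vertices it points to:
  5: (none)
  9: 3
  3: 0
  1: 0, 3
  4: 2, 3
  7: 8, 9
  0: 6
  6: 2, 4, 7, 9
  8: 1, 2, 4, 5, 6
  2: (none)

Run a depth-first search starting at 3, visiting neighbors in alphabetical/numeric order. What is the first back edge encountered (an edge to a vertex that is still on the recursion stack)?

4→3

DFS from 3 (visiting neighbors in alphabetical/numeric order); mark gray on enter, black on exit:
3 gray
  0 gray
    6 gray
      2 gray
      2 black
      4 gray
        4→2: 2 black — skip
        4→3: 3 is gray → back edge
First back edge: 4 → 3.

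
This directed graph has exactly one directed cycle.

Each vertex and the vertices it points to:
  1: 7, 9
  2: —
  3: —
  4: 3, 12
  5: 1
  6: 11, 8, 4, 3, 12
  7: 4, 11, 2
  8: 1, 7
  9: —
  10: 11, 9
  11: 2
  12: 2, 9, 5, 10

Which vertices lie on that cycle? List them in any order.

DFS with gray/black marking from 4:
4 gray
  3 gray
  3 black
  12 gray
    2 gray
    2 black
    9 gray
    9 black
    5 gray
      1 gray
        7 gray
          7→4: 4 is gray → back edge
Back edge closes the cycle 4 → 12 → 5 → 1 → 7 → 4; its vertices are {1, 4, 5, 7, 12}.

1, 4, 5, 7, 12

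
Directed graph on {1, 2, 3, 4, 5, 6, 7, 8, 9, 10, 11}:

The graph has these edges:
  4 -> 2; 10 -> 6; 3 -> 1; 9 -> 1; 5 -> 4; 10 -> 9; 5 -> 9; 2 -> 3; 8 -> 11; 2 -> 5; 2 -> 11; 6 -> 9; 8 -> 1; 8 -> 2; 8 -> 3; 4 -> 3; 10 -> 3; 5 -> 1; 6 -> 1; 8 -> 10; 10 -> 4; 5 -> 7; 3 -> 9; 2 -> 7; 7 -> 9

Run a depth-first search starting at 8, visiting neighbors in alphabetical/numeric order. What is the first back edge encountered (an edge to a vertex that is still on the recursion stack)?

4->2

DFS from 8 (visiting neighbors in alphabetical/numeric order); mark gray on enter, black on exit:
8 gray
  1 gray
  1 black
  2 gray
    3 gray
      3→1: 1 black — skip
      9 gray
        9→1: 1 black — skip
      9 black
    3 black
    5 gray
      5→1: 1 black — skip
      4 gray
        4→2: 2 is gray → back edge
First back edge: 4 → 2.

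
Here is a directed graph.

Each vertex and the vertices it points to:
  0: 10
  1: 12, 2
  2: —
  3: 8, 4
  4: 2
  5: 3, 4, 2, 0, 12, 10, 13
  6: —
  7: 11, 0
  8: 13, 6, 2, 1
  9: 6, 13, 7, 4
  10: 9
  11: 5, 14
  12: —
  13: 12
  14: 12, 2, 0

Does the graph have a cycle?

Yes

DFS with white/gray/black marking, starting from 4:
4 gray
  2 gray
  2 black
4 black
0 gray
  10 gray
    9 gray
      6 gray
      6 black
      13 gray
        12 gray
        12 black
      13 black
      7 gray
        11 gray
          5 gray
            3 gray
              8 gray
                8→13: 13 black — skip
                8→6: 6 black — skip
                8→2: 2 black — skip
                1 gray
                  1→12: 12 black — skip
                  1→2: 2 black — skip
                1 black
              8 black
              3→4: 4 black — skip
            3 black
            5→4: 4 black — skip
            5→2: 2 black — skip
            5→0: 0 is gray → back edge
Back edge found, so a cycle exists: 0 → 10 → 9 → 7 → 11 → 5 → 0.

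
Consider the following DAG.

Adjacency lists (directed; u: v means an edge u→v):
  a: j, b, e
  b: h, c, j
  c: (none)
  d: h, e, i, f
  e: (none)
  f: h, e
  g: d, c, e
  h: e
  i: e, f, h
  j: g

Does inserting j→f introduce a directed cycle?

No

Adding j→f creates a cycle iff f can already reach j.
Explore from f: no path reaches j. The graph stays acyclic.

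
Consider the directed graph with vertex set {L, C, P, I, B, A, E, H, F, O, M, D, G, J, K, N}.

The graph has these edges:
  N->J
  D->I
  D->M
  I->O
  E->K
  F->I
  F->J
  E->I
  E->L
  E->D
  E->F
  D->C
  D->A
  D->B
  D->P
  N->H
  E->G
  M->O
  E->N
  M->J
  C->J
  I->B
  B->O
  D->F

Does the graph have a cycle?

DFS with white/gray/black marking, starting from A:
A gray
A black
L gray
L black
C gray
  J gray
  J black
C black
P gray
P black
I gray
  B gray
    O gray
    O black
  B black
  I→O: O black — skip
I black
E gray
  G gray
  G black
  F gray
    F→I: I black — skip
    F→J: J black — skip
  F black
  K gray
  K black
  E→I: I black — skip
  E→L: L black — skip
  D gray
    D→F: F black — skip
    D→A: A black — skip
    D→C: C black — skip
    D→I: I black — skip
    D→P: P black — skip
    M gray
      M→O: O black — skip
      M→J: J black — skip
    M black
    D→B: B black — skip
  D black
  N gray
    H gray
    H black
    N→J: J black — skip
  N black
E black
Every edge goes to a white or black vertex — no back edge, so the graph is acyclic.

No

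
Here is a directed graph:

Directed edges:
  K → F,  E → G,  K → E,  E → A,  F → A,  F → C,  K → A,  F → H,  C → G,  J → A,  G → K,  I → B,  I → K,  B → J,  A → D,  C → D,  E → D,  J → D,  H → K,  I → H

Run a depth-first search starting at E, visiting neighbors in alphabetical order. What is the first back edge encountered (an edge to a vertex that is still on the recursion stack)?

DFS from E (visiting neighbors in alphabetical order); mark gray on enter, black on exit:
E gray
  A gray
    D gray
    D black
  A black
  E→D: D black — skip
  G gray
    K gray
      K→A: A black — skip
      K→E: E is gray → back edge
First back edge: K → E.

K→E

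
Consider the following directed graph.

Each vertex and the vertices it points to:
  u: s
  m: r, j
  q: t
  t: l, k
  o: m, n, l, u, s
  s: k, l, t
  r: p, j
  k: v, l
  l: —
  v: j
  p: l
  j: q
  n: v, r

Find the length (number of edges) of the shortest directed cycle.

5

For each vertex v, BFS finds the shortest path from v back to v.
The shortest such closed walk is j → q → t → k → v → j, length 5.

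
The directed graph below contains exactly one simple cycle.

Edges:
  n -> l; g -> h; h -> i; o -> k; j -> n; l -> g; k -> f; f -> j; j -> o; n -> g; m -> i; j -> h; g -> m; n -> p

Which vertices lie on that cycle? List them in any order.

DFS with gray/black marking from f:
f gray
  j gray
    h gray
      i gray
      i black
    h black
    n gray
      l gray
        g gray
          m gray
            m→i: i black — skip
          m black
          g→h: h black — skip
        g black
      l black
      n→g: g black — skip
      p gray
      p black
    n black
    o gray
      k gray
        k→f: f is gray → back edge
Back edge closes the cycle f → j → o → k → f; its vertices are {f, j, k, o}.

f, j, k, o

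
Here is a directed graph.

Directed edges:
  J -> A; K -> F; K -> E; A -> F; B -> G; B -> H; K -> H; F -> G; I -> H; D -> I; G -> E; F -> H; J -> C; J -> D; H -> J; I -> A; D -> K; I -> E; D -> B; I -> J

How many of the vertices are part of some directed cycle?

A vertex is on a directed cycle iff it belongs to a strongly connected component of size ≥ 2 (or has a self-loop).
The vertices on cycles are {A, B, D, F, H, I, J, K} — 8 in total.

8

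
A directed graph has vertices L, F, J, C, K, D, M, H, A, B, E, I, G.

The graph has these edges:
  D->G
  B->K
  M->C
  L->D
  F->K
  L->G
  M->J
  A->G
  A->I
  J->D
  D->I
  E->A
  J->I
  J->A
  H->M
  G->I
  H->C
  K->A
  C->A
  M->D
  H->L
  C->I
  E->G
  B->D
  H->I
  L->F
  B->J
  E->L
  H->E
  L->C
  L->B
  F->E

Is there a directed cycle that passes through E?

Yes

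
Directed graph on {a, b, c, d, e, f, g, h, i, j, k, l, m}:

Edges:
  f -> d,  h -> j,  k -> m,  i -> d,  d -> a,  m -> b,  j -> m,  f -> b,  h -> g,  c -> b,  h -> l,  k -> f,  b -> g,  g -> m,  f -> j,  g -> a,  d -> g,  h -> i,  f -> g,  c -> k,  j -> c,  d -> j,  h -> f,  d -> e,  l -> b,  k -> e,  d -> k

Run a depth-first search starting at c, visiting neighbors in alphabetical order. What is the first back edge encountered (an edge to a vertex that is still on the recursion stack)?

DFS from c (visiting neighbors in alphabetical order); mark gray on enter, black on exit:
c gray
  b gray
    g gray
      a gray
      a black
      m gray
        m→b: b is gray → back edge
First back edge: m → b.

m→b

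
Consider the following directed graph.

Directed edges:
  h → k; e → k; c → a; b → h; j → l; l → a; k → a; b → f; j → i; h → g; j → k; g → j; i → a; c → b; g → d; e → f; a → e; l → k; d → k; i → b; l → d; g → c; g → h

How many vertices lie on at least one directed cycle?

9

A vertex is on a directed cycle iff it belongs to a strongly connected component of size ≥ 2 (or has a self-loop).
The vertices on cycles are {a, b, c, e, g, h, i, j, k} — 9 in total.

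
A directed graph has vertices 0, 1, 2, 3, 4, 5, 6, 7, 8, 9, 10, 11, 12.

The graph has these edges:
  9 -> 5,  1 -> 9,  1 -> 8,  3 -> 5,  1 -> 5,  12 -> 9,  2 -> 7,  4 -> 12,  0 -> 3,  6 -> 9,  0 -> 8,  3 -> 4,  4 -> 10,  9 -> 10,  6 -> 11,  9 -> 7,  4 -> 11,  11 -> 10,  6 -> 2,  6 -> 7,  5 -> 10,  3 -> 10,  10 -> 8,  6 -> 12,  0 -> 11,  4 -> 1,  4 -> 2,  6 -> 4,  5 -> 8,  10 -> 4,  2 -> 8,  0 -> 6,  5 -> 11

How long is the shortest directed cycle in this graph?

For each vertex v, BFS finds the shortest path from v back to v.
The shortest such closed walk is 4 → 10 → 4, length 2.

2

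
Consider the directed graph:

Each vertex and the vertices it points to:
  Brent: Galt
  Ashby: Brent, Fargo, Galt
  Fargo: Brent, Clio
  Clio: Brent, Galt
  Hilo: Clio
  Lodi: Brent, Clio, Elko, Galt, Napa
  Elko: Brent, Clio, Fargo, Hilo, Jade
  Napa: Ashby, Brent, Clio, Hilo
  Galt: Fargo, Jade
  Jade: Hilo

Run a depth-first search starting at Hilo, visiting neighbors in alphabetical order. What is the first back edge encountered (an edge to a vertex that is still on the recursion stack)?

Fargo→Brent

DFS from Hilo (visiting neighbors in alphabetical order); mark gray on enter, black on exit:
Hilo gray
  Clio gray
    Brent gray
      Galt gray
        Fargo gray
          Fargo→Brent: Brent is gray → back edge
First back edge: Fargo → Brent.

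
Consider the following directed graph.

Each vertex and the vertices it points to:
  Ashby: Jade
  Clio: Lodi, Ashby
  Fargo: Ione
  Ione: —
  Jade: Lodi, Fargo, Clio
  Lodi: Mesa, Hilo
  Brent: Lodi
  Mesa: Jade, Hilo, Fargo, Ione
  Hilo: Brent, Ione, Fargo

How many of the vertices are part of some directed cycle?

7

A vertex is on a directed cycle iff it belongs to a strongly connected component of size ≥ 2 (or has a self-loop).
The vertices on cycles are {Clio, Hilo, Jade, Lodi, Mesa, Ashby, Brent} — 7 in total.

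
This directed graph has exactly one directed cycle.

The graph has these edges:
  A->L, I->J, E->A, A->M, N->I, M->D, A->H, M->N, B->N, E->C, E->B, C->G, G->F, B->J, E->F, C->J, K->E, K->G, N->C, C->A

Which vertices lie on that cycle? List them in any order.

DFS with gray/black marking from C:
C gray
  G gray
    F gray
    F black
  G black
  J gray
  J black
  A gray
    M gray
      N gray
        N→C: C is gray → back edge
Back edge closes the cycle C → A → M → N → C; its vertices are {A, C, M, N}.

A, C, M, N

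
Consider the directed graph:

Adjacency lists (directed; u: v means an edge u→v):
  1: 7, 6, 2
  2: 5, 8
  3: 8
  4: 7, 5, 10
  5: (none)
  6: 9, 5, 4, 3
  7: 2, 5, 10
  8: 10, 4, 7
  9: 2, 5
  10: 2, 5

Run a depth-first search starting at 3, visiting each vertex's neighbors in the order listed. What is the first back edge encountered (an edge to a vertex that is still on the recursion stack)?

DFS from 3 (visiting each vertex's neighbors in the order listed); mark gray on enter, black on exit:
3 gray
  8 gray
    10 gray
      2 gray
        5 gray
        5 black
        2→8: 8 is gray → back edge
First back edge: 2 → 8.

2->8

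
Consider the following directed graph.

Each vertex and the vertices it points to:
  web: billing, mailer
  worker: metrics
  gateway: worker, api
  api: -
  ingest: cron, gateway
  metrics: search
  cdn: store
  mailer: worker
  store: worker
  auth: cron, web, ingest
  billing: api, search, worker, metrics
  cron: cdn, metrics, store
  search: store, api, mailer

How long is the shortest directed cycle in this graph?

4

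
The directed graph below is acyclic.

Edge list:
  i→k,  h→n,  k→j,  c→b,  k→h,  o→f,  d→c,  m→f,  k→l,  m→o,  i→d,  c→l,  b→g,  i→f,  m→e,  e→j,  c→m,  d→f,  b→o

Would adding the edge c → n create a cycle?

No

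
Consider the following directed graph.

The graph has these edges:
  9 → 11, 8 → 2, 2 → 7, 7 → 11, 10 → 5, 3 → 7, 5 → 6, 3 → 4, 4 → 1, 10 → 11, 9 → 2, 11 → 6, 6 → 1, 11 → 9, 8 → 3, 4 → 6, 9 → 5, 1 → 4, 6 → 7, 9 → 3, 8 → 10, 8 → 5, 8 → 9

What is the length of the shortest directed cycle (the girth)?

2

For each vertex v, BFS finds the shortest path from v back to v.
The shortest such closed walk is 9 → 11 → 9, length 2.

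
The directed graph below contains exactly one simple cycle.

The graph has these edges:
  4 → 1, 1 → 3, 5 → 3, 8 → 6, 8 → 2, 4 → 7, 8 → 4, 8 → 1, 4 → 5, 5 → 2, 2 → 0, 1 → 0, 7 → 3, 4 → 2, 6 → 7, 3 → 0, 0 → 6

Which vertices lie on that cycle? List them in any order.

DFS with gray/black marking from 6:
6 gray
  7 gray
    3 gray
      0 gray
        0→6: 6 is gray → back edge
Back edge closes the cycle 6 → 7 → 3 → 0 → 6; its vertices are {0, 3, 6, 7}.

0, 3, 6, 7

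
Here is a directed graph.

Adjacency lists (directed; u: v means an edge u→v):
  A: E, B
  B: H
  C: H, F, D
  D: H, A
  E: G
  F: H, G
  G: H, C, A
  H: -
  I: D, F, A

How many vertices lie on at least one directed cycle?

6

A vertex is on a directed cycle iff it belongs to a strongly connected component of size ≥ 2 (or has a self-loop).
The vertices on cycles are {A, C, D, E, F, G} — 6 in total.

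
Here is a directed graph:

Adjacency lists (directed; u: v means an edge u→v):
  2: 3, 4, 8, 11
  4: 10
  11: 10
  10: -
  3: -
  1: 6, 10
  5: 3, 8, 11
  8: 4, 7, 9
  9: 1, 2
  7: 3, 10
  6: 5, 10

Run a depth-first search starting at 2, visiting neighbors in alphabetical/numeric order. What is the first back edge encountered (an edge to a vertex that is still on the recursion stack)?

5->8

DFS from 2 (visiting neighbors in alphabetical/numeric order); mark gray on enter, black on exit:
2 gray
  3 gray
  3 black
  4 gray
    10 gray
    10 black
  4 black
  8 gray
    8→4: 4 black — skip
    7 gray
      7→3: 3 black — skip
      7→10: 10 black — skip
    7 black
    9 gray
      1 gray
        6 gray
          5 gray
            5→3: 3 black — skip
            5→8: 8 is gray → back edge
First back edge: 5 → 8.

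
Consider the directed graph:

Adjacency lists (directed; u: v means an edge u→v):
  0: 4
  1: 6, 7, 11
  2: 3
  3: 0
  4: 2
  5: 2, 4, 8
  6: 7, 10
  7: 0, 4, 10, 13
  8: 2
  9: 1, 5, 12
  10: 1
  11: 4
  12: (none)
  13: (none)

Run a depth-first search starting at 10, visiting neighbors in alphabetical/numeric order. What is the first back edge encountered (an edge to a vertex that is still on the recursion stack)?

DFS from 10 (visiting neighbors in alphabetical/numeric order); mark gray on enter, black on exit:
10 gray
  1 gray
    6 gray
      7 gray
        0 gray
          4 gray
            2 gray
              3 gray
                3→0: 0 is gray → back edge
First back edge: 3 → 0.

3->0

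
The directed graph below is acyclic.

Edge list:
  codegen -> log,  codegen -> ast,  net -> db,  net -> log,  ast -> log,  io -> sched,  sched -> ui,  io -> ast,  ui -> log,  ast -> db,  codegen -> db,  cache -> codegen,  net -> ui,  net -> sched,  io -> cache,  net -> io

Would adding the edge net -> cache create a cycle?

No

Adding net→cache creates a cycle iff cache can already reach net.
Explore from cache: no path reaches net. The graph stays acyclic.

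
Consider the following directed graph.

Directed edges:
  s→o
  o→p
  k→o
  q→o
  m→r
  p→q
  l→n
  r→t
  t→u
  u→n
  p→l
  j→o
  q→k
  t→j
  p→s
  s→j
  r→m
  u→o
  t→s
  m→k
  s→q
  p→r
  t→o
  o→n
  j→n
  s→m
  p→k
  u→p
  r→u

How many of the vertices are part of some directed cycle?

10

A vertex is on a directed cycle iff it belongs to a strongly connected component of size ≥ 2 (or has a self-loop).
The vertices on cycles are {j, k, m, o, p, q, r, s, t, u} — 10 in total.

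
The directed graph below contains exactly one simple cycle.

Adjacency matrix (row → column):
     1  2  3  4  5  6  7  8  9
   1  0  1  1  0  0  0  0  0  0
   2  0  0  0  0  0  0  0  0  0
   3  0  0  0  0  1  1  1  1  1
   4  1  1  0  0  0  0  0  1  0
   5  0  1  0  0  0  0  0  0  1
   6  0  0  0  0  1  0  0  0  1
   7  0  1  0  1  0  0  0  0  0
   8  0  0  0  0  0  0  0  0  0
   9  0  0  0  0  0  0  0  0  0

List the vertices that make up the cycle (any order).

1, 3, 4, 7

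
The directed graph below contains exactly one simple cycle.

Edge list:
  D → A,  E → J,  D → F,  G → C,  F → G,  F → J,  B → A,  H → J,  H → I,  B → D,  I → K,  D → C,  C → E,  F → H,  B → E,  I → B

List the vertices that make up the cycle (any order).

B, D, F, H, I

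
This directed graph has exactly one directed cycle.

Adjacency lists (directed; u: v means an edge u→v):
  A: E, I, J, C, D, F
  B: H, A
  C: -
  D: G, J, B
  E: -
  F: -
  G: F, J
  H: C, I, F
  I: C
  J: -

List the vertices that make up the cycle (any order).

A, B, D

DFS with gray/black marking from A:
A gray
  E gray
  E black
  I gray
    C gray
    C black
  I black
  J gray
  J black
  A→C: C black — skip
  D gray
    G gray
      F gray
      F black
      G→J: J black — skip
    G black
    D→J: J black — skip
    B gray
      H gray
        H→C: C black — skip
        H→I: I black — skip
        H→F: F black — skip
      H black
      B→A: A is gray → back edge
Back edge closes the cycle A → D → B → A; its vertices are {A, B, D}.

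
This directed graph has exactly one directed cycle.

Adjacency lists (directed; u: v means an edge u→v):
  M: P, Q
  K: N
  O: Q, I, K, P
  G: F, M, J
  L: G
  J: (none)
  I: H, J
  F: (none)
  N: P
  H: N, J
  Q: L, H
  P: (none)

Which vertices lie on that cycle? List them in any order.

DFS with gray/black marking from Q:
Q gray
  L gray
    G gray
      F gray
      F black
      M gray
        P gray
        P black
        M→Q: Q is gray → back edge
Back edge closes the cycle Q → L → G → M → Q; its vertices are {G, L, M, Q}.

G, L, M, Q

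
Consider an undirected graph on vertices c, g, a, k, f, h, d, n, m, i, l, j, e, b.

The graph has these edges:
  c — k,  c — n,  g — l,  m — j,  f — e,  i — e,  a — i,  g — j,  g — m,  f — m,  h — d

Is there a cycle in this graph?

DFS, tracking each vertex's parent; an edge to a visited non-parent vertex closes a cycle.
Start from a:
visit a (parent –)
  visit i (parent a)
    i–a: parent, skip
    visit e (parent i)
      e–i: parent, skip
      visit f (parent e)
        visit m (parent f)
          visit j (parent m)
            visit g (parent j)
              visit l (parent g)
                l–g: parent, skip
              g–m: m visited and ≠ parent → cycle
Cycle: m – j – g – m.

Yes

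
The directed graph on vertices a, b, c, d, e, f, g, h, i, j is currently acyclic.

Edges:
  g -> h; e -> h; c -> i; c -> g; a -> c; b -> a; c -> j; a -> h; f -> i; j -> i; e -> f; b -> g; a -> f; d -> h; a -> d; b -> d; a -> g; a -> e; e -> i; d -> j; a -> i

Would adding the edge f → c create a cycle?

Adding f→c creates a cycle iff c can already reach f.
Explore from c: no path reaches f. The graph stays acyclic.

No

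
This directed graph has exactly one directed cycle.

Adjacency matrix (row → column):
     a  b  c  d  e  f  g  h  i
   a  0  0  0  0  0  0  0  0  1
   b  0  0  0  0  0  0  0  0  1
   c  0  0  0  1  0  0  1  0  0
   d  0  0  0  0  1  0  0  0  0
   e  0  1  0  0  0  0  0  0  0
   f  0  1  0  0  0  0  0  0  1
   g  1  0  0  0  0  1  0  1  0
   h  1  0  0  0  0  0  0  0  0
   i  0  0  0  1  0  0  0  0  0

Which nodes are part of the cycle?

DFS with gray/black marking from d:
d gray
  e gray
    b gray
      i gray
        i→d: d is gray → back edge
Back edge closes the cycle d → e → b → i → d; its vertices are {b, d, e, i}.

b, d, e, i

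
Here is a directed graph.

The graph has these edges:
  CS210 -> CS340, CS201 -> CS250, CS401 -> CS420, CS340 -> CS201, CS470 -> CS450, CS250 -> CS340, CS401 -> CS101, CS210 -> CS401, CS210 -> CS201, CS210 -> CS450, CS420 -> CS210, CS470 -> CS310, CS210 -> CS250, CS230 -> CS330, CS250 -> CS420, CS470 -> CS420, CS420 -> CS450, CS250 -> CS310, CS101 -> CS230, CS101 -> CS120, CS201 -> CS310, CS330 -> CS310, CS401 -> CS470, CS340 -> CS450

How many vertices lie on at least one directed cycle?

7

A vertex is on a directed cycle iff it belongs to a strongly connected component of size ≥ 2 (or has a self-loop).
The vertices on cycles are {CS201, CS210, CS250, CS340, CS401, CS420, CS470} — 7 in total.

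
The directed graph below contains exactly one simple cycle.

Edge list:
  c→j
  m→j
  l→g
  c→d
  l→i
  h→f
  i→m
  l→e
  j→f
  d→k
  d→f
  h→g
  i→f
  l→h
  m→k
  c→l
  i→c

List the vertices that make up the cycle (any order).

c, i, l

DFS with gray/black marking from i:
i gray
  c gray
    l gray
      l→i: i is gray → back edge
Back edge closes the cycle i → c → l → i; its vertices are {c, i, l}.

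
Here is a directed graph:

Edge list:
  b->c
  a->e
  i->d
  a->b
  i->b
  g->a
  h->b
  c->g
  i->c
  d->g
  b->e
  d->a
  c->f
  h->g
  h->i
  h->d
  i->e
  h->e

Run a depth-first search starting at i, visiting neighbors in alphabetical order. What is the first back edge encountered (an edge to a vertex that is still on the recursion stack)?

DFS from i (visiting neighbors in alphabetical order); mark gray on enter, black on exit:
i gray
  b gray
    c gray
      f gray
      f black
      g gray
        a gray
          a→b: b is gray → back edge
First back edge: a → b.

a→b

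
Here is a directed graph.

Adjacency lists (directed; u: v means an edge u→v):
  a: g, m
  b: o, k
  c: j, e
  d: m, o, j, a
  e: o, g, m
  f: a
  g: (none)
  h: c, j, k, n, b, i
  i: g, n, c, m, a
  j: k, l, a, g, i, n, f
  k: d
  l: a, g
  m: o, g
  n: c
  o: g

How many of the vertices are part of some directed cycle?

A vertex is on a directed cycle iff it belongs to a strongly connected component of size ≥ 2 (or has a self-loop).
The vertices on cycles are {c, d, i, j, k, n} — 6 in total.

6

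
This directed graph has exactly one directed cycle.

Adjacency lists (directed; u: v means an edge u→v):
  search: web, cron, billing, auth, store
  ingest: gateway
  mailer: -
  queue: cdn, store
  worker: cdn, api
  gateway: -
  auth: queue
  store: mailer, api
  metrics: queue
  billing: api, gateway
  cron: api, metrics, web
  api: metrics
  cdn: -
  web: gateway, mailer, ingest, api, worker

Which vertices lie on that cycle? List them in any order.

api, queue, store, metrics

DFS with gray/black marking from queue:
queue gray
  cdn gray
  cdn black
  store gray
    mailer gray
    mailer black
    api gray
      metrics gray
        metrics→queue: queue is gray → back edge
Back edge closes the cycle queue → store → api → metrics → queue; its vertices are {api, queue, store, metrics}.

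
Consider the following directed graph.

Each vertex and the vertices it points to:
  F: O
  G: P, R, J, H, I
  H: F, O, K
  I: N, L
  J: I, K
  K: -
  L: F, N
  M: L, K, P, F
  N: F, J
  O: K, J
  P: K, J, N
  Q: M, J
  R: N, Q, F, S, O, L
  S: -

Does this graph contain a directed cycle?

Yes

DFS with white/gray/black marking, starting from R:
R gray
  N gray
    F gray
      O gray
        K gray
        K black
        J gray
          I gray
            I→N: N is gray → back edge
Back edge found, so a cycle exists: N → F → O → J → I → N.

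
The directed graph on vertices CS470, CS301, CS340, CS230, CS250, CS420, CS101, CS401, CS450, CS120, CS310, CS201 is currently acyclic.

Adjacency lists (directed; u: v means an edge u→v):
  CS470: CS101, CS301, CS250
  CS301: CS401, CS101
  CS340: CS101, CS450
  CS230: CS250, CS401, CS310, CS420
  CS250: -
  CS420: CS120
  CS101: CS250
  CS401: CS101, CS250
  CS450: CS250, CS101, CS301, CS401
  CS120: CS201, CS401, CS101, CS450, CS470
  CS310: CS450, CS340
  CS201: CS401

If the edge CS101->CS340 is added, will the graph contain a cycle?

Yes

Adding CS101→CS340 creates a cycle iff CS340 can already reach CS101.
Path from CS340: CS340 → CS101.
So CS340 → … → CS101 → CS340 is a cycle.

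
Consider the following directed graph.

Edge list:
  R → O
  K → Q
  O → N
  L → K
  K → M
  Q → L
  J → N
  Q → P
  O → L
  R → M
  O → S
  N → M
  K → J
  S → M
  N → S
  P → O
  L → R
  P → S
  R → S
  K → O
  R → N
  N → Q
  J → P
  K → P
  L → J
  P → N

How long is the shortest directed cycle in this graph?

3

For each vertex v, BFS finds the shortest path from v back to v.
The shortest such closed walk is K → Q → L → K, length 3.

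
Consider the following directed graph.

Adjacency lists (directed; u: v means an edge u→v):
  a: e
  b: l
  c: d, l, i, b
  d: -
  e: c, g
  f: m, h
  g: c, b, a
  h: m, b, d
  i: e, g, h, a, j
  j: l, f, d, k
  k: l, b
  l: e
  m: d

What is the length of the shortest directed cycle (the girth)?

For each vertex v, BFS finds the shortest path from v back to v.
The shortest such closed walk is i → g → c → i, length 3.

3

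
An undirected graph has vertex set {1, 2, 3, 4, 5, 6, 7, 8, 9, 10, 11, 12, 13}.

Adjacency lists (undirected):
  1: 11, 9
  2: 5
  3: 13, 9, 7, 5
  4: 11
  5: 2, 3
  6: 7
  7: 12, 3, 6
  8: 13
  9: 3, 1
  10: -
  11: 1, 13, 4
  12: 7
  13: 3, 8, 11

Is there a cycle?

DFS, tracking each vertex's parent; an edge to a visited non-parent vertex closes a cycle.
Start from 11:
visit 11 (parent –)
  visit 1 (parent 11)
    1–11: parent, skip
    visit 9 (parent 1)
      visit 3 (parent 9)
        visit 13 (parent 3)
          13–3: parent, skip
          visit 8 (parent 13)
            8–13: parent, skip
          13–11: 11 visited and ≠ parent → cycle
Cycle: 11 – 1 – 9 – 3 – 13 – 11.

Yes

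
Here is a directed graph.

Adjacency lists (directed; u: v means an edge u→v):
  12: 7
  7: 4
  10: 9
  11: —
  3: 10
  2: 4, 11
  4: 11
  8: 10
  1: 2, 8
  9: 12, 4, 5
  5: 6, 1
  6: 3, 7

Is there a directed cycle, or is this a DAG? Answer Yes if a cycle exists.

Yes

DFS with white/gray/black marking, starting from 5:
5 gray
  6 gray
    3 gray
      10 gray
        9 gray
          12 gray
            7 gray
              4 gray
                11 gray
                11 black
              4 black
            7 black
          12 black
          9→4: 4 black — skip
          9→5: 5 is gray → back edge
Back edge found, so a cycle exists: 5 → 6 → 3 → 10 → 9 → 5.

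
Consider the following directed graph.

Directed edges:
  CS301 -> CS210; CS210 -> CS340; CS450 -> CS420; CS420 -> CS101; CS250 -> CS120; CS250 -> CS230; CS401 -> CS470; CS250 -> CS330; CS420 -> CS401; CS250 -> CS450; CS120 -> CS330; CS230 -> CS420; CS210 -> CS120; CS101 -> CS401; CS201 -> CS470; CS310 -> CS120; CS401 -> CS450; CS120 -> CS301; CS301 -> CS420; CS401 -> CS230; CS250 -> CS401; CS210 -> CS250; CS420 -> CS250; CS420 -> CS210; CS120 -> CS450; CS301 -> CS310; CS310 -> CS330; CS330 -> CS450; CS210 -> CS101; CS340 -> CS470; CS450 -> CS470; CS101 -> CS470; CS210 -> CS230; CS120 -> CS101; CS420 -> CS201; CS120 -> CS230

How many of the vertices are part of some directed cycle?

A vertex is on a directed cycle iff it belongs to a strongly connected component of size ≥ 2 (or has a self-loop).
The vertices on cycles are {CS101, CS120, CS210, CS230, CS250, CS301, CS310, CS330, CS401, CS420, CS450} — 11 in total.

11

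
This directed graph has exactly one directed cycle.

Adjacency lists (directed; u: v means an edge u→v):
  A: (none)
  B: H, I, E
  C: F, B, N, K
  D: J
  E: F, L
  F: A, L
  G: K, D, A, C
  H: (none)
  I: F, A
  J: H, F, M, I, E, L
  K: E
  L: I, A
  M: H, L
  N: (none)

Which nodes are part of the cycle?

F, I, L

DFS with gray/black marking from F:
F gray
  A gray
  A black
  L gray
    I gray
      I→F: F is gray → back edge
Back edge closes the cycle F → L → I → F; its vertices are {F, I, L}.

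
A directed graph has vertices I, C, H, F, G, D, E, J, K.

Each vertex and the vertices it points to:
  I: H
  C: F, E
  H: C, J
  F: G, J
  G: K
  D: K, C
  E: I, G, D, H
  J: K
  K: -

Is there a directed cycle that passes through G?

G lies on a cycle iff there is a path from G back to itself.
Exploring from G, it never reaches itself; equivalently, its strongly connected component is a singleton.

No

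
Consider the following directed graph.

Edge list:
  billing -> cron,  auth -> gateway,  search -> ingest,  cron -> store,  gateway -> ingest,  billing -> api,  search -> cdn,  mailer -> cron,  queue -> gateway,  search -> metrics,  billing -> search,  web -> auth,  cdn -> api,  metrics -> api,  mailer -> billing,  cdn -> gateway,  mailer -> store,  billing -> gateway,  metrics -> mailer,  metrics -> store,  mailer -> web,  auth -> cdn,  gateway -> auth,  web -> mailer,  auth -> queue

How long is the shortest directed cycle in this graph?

2

For each vertex v, BFS finds the shortest path from v back to v.
The shortest such closed walk is mailer → web → mailer, length 2.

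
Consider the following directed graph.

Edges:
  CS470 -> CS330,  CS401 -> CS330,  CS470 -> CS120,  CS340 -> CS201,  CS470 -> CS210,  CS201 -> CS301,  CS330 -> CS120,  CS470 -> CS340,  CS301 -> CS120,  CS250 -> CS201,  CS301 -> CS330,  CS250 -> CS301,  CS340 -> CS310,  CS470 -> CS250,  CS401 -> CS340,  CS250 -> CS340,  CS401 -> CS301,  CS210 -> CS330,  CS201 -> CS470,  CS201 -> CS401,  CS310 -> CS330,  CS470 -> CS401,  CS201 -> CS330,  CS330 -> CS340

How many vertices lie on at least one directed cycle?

9

A vertex is on a directed cycle iff it belongs to a strongly connected component of size ≥ 2 (or has a self-loop).
The vertices on cycles are {CS201, CS210, CS250, CS301, CS310, CS330, CS340, CS401, CS470} — 9 in total.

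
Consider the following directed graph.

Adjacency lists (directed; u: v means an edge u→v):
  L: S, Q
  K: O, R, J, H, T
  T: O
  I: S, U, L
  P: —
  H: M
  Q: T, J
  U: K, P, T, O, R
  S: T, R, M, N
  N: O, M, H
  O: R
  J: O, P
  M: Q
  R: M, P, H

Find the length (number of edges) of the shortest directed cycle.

For each vertex v, BFS finds the shortest path from v back to v.
The shortest such closed walk is Q → J → O → R → M → Q, length 5.

5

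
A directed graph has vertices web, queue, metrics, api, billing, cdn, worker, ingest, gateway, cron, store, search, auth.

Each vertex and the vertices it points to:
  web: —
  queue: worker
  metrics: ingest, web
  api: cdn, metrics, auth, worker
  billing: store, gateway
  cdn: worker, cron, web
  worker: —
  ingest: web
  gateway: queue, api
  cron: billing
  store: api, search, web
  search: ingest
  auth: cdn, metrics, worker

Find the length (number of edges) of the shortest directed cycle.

5

For each vertex v, BFS finds the shortest path from v back to v.
The shortest such closed walk is billing → store → api → cdn → cron → billing, length 5.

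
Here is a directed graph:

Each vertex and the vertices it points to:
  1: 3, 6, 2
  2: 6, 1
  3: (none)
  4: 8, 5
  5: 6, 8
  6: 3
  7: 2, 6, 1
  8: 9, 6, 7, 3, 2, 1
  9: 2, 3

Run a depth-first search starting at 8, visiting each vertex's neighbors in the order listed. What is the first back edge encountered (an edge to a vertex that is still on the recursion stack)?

1→2

DFS from 8 (visiting each vertex's neighbors in the order listed); mark gray on enter, black on exit:
8 gray
  9 gray
    2 gray
      6 gray
        3 gray
        3 black
      6 black
      1 gray
        1→3: 3 black — skip
        1→6: 6 black — skip
        1→2: 2 is gray → back edge
First back edge: 1 → 2.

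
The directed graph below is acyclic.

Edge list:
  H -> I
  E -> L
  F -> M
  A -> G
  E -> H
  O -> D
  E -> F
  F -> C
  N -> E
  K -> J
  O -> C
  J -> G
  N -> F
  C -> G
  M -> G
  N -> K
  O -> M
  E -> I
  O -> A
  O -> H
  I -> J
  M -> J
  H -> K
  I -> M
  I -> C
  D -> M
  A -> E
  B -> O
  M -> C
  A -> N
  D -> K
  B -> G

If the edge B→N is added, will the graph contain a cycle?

Adding B→N creates a cycle iff N can already reach B.
Explore from N: no path reaches B. The graph stays acyclic.

No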